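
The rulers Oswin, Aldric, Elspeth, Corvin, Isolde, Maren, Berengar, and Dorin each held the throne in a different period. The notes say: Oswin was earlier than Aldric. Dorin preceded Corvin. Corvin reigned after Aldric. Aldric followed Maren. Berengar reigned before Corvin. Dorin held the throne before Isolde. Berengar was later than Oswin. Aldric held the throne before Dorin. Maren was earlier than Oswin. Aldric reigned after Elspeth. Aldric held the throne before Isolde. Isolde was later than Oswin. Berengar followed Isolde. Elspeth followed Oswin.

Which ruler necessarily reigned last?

Corvin

Every other ruler has a chain of constraints placing them before Corvin, so Corvin is last.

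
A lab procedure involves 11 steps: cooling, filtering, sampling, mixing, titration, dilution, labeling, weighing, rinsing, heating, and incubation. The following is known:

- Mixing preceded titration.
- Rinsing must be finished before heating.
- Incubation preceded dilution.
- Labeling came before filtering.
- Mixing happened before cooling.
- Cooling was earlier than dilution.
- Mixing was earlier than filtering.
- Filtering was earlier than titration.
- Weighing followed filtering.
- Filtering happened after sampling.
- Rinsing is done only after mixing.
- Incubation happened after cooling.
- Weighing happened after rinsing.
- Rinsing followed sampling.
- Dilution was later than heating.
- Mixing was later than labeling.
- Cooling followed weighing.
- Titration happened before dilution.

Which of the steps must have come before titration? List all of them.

Directly stated before titration: filtering and mixing.
Labeling reaches titration via labeling → mixing → titration.
Sampling reaches titration via sampling → filtering → titration.

filtering, labeling, mixing, sampling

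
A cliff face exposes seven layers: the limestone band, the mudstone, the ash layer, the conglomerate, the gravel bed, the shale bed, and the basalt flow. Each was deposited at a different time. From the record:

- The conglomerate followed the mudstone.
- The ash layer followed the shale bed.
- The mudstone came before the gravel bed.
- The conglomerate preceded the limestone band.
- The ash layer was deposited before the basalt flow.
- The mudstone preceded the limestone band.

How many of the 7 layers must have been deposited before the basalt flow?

Directly stated before the basalt flow: the ash layer.
The shale bed reaches the basalt flow via the shale bed → the ash layer → the basalt flow.
No chain forces the limestone band (or any of the others) ahead of the basalt flow.
That's the ash layer and the shale bed — 2 in all.

2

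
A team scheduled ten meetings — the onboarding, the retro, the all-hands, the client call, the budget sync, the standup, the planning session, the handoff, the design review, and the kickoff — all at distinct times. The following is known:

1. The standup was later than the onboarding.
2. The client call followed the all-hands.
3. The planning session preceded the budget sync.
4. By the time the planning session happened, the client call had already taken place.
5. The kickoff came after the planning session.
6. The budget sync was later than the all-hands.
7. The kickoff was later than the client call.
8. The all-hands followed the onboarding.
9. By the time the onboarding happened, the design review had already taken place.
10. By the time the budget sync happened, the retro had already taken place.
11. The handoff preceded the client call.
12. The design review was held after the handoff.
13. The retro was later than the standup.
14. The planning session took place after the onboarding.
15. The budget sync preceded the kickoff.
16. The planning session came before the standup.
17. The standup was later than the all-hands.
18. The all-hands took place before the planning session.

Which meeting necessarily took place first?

the handoff

The handoff has a chain of constraints placing it before every other meeting, so the handoff must be first.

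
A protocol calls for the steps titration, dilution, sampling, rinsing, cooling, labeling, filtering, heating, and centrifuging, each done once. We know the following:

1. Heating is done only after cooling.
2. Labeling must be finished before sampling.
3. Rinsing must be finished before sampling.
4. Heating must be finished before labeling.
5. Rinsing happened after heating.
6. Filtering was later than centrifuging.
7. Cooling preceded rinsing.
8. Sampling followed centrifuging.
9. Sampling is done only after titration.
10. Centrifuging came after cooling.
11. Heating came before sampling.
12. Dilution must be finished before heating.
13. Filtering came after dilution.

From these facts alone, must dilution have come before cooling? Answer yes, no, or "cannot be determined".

cannot be determined

No chain of stated constraints runs from dilution to cooling, and none runs from cooling to dilution either.
So the relative order of dilution and cooling is not fixed by the given facts.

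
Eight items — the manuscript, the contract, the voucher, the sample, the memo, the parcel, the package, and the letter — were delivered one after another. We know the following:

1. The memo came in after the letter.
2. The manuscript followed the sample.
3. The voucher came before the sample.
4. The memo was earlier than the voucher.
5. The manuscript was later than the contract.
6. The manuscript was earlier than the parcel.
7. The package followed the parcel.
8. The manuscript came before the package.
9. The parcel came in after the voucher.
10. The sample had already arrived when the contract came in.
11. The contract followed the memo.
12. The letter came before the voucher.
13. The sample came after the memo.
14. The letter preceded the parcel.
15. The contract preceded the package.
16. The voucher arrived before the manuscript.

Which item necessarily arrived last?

Every other item has a chain of constraints placing it before the package, so the package is last.

the package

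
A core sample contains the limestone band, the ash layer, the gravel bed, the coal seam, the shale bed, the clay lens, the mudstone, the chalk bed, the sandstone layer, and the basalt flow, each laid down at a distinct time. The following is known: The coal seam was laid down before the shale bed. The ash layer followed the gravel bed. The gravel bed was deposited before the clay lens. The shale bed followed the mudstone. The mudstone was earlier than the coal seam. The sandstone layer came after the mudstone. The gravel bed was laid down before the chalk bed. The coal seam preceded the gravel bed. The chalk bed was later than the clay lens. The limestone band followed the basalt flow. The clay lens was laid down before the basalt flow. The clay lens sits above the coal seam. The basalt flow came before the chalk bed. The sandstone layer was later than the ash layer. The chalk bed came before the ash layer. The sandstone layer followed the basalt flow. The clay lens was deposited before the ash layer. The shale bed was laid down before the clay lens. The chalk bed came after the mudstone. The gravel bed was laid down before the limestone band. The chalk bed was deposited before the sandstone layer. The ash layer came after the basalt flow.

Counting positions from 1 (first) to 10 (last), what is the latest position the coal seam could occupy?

The coal seam must come before the ash layer, the basalt flow, the chalk bed, the clay lens, the gravel bed, the limestone band, the sandstone layer, and the shale bed — 8 layers forced after it.
Everything else can be placed before the coal seam in some valid order, so the coal seam can sit as late as position 10 − 8 = 2.

2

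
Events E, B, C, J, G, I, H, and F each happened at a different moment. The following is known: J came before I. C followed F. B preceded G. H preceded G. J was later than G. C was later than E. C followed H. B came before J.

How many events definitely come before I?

Directly stated before I: J.
B reaches I via B → J → I.
G reaches I via G → J → I.
H reaches I via H → G → J → I.
No chain forces F (or any of the others) ahead of I.
That's B, G, H, and J — 4 in all.

4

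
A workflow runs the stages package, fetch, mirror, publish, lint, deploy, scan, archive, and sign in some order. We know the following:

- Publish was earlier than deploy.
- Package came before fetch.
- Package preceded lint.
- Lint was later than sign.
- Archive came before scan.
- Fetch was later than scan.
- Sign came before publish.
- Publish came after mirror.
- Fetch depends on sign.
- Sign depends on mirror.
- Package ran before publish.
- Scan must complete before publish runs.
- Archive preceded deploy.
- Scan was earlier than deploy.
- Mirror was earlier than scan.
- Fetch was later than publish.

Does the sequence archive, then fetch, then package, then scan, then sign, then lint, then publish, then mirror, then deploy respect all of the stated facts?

The constraints require mirror before sign, but in the proposed sequence sign appears ahead of mirror. That one violation is enough.

no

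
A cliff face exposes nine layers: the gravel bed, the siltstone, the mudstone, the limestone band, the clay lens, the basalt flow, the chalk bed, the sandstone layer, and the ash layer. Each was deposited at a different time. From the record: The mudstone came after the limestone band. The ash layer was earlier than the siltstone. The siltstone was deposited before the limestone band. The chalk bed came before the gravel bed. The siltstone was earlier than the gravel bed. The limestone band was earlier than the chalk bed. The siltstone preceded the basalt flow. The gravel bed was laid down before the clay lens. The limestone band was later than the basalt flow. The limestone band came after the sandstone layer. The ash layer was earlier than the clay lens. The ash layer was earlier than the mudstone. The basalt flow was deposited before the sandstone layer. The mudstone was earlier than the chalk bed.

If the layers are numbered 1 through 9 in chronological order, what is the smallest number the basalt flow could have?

The ash layer and the siltstone must both come before the basalt flow — 2 forced predecessors.
Nothing else is forced ahead of the basalt flow, so its earliest slot is position 2 + 1 = 3.

3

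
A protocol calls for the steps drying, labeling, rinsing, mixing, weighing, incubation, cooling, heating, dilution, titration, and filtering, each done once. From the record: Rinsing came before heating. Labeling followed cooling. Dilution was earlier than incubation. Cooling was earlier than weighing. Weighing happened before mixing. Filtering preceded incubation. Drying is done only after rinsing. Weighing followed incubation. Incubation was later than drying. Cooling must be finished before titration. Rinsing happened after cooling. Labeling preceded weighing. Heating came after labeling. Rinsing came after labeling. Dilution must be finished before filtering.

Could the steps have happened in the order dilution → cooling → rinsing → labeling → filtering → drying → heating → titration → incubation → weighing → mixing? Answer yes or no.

no

The constraints require labeling before rinsing, but in the proposed sequence rinsing appears ahead of labeling. That one violation is enough.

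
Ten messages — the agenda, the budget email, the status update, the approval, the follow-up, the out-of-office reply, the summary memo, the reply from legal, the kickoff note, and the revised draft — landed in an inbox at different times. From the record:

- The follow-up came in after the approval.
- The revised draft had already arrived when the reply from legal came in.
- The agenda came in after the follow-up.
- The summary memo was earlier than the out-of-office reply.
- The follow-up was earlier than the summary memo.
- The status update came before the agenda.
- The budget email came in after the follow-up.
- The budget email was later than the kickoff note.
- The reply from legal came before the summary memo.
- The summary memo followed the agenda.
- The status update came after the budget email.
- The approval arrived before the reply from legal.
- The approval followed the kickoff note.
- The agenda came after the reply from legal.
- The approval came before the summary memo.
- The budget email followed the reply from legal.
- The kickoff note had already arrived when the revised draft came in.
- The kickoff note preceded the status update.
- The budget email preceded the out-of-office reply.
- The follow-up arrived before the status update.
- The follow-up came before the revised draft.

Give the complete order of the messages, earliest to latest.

the kickoff note, the approval, the follow-up, the revised draft, the reply from legal, the budget email, the status update, the agenda, the summary memo, the out-of-office reply

The constraints fix every adjacent pair, so only one ordering works:
the kickoff note → the approval → the follow-up → the revised draft → the reply from legal → the budget email → the status update → the agenda → the summary memo → the out-of-office reply.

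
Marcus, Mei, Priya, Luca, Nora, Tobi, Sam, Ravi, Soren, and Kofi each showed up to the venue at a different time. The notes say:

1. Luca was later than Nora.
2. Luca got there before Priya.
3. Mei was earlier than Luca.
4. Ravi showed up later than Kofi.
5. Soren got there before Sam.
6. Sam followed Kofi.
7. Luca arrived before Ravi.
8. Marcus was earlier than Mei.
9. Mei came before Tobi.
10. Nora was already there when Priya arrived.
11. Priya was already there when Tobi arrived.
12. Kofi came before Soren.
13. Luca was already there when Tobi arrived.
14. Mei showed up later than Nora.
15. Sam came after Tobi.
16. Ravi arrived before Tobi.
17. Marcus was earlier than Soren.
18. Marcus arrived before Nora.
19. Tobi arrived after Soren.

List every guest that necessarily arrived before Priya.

Directly stated before Priya: Luca and Nora.
Marcus reaches Priya via Marcus → Nora → Priya.
Mei reaches Priya via Mei → Luca → Priya.
No chain forces Ravi (or any of the others) ahead of Priya.

Luca, Marcus, Mei, Nora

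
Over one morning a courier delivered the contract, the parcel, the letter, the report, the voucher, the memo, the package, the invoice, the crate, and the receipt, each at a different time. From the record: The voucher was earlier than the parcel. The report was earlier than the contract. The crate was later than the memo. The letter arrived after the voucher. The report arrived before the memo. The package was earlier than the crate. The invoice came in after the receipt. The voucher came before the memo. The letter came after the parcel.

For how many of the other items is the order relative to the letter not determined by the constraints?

Forced before the letter: the parcel and the voucher.
That leaves the contract, the crate, the invoice, the memo, the package, the receipt, and the report with no forced order relative to the letter — 7.

7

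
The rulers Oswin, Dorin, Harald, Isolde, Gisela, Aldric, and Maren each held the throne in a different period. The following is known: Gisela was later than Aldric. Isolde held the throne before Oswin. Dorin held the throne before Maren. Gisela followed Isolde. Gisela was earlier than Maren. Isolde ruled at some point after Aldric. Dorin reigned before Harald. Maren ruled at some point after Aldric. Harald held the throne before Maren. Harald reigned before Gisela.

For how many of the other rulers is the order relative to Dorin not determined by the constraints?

3

Forced after Dorin: Gisela, Harald, and Maren.
That leaves Aldric, Isolde, and Oswin with no forced order relative to Dorin — 3.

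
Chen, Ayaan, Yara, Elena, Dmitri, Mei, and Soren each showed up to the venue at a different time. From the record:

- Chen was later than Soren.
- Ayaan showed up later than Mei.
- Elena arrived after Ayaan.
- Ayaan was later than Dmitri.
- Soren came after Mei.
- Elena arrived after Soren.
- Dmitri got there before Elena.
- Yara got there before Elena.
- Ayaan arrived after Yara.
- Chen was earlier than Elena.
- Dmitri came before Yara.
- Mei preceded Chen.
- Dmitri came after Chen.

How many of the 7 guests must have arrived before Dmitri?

Directly stated before Dmitri: Chen.
Mei reaches Dmitri via Mei → Chen → Dmitri.
Soren reaches Dmitri via Soren → Chen → Dmitri.
No chain forces Yara (or any of the others) ahead of Dmitri.
That's Chen, Mei, and Soren — 3 in all.

3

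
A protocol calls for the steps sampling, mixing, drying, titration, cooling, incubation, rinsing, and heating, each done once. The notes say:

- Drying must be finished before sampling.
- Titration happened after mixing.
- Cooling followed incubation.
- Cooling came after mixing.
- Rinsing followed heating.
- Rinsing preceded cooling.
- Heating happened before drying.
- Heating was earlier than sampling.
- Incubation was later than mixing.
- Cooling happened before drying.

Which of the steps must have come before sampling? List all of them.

cooling, drying, heating, incubation, mixing, rinsing

Directly stated before sampling: drying and heating.
Cooling reaches sampling via cooling → drying → sampling.
Incubation reaches sampling via incubation → cooling → drying → sampling.
Mixing reaches sampling via mixing → cooling → drying → sampling.
Likewise rinsing reaches sampling by chaining the stated constraints.
No chain forces titration ahead of sampling.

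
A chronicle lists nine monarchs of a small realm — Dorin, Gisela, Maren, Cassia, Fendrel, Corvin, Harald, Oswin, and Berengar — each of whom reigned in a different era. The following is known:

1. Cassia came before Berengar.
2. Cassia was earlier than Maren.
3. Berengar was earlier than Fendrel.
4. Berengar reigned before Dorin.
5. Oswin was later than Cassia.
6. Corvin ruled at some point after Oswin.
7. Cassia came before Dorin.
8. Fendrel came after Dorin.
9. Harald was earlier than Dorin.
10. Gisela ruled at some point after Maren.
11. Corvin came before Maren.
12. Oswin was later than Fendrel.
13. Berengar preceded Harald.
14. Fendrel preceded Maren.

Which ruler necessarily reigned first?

Cassia

Cassia has a chain of constraints placing them before every other ruler, so Cassia must be first.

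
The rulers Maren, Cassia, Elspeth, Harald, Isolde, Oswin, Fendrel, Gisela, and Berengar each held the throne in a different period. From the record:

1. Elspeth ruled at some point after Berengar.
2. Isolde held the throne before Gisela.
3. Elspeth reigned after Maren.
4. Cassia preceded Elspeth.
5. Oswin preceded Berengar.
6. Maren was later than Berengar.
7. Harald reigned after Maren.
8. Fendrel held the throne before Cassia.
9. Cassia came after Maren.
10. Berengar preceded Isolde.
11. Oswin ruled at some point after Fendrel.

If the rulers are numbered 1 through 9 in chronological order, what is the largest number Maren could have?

Maren must come before Cassia, Elspeth, and Harald — 3 rulers forced after them.
Everything else can be placed before Maren in some valid order, so Maren can sit as late as position 9 − 3 = 6.

6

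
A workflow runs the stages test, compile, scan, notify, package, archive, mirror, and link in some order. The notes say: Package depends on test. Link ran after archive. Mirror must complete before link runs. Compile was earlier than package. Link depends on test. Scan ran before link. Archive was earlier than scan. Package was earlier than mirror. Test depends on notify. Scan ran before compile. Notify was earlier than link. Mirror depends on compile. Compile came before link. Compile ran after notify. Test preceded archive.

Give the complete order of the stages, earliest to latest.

notify, test, archive, scan, compile, package, mirror, link

The constraints fix every adjacent pair, so only one ordering works:
notify → test → archive → scan → compile → package → mirror → link.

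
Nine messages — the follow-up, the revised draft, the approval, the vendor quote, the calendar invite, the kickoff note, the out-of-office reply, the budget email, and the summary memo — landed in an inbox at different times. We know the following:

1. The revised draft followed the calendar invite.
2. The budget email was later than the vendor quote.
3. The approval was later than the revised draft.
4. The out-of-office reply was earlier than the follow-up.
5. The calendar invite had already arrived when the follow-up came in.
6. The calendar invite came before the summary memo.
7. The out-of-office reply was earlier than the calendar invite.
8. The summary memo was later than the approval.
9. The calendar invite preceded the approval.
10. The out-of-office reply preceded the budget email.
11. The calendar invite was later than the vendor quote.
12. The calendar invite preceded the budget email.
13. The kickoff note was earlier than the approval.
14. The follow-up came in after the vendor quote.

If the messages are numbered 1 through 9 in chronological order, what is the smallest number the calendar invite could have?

The out-of-office reply and the vendor quote must both come before the calendar invite — 2 forced predecessors.
Nothing else is forced ahead of the calendar invite, so its earliest slot is position 2 + 1 = 3.

3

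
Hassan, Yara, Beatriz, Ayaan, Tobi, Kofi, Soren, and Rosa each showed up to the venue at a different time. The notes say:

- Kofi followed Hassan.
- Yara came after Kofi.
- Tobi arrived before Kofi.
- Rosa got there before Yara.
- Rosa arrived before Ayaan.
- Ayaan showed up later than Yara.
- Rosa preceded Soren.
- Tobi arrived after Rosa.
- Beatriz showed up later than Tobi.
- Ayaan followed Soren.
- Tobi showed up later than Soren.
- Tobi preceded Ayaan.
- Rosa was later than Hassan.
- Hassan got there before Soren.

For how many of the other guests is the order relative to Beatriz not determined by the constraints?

Forced before Beatriz: Hassan, Rosa, Soren, and Tobi.
That leaves Ayaan, Kofi, and Yara with no forced order relative to Beatriz — 3.

3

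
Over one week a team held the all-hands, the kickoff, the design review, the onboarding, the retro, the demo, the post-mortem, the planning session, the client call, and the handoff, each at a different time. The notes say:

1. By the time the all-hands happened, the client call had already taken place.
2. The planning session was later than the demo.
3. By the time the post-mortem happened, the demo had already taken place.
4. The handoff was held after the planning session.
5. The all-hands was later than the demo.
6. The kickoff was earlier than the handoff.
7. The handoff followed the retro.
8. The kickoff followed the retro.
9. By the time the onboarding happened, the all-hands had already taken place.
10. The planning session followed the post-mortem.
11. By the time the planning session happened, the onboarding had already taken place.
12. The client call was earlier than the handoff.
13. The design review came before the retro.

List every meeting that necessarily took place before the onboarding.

the all-hands, the client call, the demo

Directly stated before the onboarding: the all-hands.
The client call reaches the onboarding via the client call → the all-hands → the onboarding.
The demo reaches the onboarding via the demo → the all-hands → the onboarding.
No chain forces the retro (or any of the others) ahead of the onboarding.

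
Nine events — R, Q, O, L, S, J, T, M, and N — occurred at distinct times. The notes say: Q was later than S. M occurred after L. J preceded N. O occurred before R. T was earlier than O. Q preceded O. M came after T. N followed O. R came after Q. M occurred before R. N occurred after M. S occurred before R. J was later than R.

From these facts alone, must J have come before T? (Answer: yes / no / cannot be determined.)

Tracing the constraints gives T → O → R → J, so T must come before J.
That means J cannot be before T.

no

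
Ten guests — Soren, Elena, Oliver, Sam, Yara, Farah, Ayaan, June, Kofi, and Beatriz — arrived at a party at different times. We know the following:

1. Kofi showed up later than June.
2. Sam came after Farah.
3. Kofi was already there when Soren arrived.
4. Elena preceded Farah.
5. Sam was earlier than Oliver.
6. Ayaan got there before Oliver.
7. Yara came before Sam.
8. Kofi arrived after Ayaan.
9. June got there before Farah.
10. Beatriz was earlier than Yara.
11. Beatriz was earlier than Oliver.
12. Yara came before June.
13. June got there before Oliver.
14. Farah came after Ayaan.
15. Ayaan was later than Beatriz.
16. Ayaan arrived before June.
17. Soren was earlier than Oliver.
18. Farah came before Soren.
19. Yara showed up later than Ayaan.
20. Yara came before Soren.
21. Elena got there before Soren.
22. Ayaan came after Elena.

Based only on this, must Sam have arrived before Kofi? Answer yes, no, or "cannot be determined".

No chain of stated constraints runs from Sam to Kofi, and none runs from Kofi to Sam either.
So the relative order of Sam and Kofi is not fixed by the given facts.

cannot be determined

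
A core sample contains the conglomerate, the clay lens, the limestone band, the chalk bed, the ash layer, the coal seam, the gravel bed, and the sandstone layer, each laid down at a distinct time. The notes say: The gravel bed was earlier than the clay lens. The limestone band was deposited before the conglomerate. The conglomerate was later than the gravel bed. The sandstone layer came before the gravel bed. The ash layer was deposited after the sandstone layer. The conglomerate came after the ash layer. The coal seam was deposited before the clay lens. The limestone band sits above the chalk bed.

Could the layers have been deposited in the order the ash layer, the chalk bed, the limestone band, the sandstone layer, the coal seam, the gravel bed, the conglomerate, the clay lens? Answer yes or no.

The constraints require the sandstone layer before the ash layer, but in the proposed sequence the ash layer appears ahead of the sandstone layer. That one violation is enough.

no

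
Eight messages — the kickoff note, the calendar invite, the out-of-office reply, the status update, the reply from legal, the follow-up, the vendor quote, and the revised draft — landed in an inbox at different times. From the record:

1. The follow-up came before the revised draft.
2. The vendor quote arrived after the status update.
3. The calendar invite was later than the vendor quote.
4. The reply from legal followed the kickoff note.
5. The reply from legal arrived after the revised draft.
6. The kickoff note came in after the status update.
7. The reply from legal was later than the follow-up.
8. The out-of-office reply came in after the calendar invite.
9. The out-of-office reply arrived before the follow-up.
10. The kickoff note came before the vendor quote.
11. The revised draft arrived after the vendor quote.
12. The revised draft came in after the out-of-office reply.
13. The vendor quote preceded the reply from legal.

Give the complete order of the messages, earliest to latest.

The constraints fix every adjacent pair, so only one ordering works:
the status update → the kickoff note → the vendor quote → the calendar invite → the out-of-office reply → the follow-up → the revised draft → the reply from legal.

the status update, the kickoff note, the vendor quote, the calendar invite, the out-of-office reply, the follow-up, the revised draft, the reply from legal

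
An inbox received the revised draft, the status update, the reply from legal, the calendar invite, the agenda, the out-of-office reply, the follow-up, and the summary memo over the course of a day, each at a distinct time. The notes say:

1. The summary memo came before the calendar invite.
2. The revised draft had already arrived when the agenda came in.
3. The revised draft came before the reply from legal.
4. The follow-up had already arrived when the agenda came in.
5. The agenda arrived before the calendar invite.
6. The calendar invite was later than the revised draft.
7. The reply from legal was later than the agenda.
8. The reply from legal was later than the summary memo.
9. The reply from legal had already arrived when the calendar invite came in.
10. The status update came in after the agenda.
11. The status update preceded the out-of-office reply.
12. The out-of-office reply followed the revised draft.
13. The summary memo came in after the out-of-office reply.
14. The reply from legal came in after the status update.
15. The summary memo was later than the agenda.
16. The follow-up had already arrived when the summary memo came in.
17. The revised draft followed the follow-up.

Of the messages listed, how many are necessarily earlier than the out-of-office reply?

Directly stated before the out-of-office reply: the revised draft and the status update.
The agenda reaches the out-of-office reply via the agenda → the status update → the out-of-office reply.
The follow-up reaches the out-of-office reply via the follow-up → the revised draft → the out-of-office reply.
No chain forces the summary memo (or any of the others) ahead of the out-of-office reply.
That's the agenda, the follow-up, the revised draft, and the status update — 4 in all.

4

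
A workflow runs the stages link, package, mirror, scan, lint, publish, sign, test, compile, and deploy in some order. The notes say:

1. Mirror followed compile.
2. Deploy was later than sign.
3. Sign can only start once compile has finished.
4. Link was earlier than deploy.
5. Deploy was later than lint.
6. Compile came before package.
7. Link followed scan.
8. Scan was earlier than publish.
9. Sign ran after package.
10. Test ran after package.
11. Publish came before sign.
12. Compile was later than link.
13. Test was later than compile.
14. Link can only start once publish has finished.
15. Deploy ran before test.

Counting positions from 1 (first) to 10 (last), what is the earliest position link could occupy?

3

Publish and scan must both come before link — 2 forced predecessors.
Nothing else is forced ahead of link, so its earliest slot is position 2 + 1 = 3.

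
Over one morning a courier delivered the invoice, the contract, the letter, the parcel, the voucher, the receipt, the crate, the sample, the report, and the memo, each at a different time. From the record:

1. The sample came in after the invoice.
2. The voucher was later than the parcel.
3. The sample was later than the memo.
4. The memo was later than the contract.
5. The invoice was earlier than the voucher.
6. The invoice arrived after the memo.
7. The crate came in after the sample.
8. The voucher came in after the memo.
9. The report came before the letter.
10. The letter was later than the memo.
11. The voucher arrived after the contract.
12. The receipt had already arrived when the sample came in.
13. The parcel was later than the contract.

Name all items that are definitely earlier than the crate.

Directly stated before the crate: the sample.
The contract reaches the crate via the contract → the memo → the sample → the crate.
The invoice reaches the crate via the invoice → the sample → the crate.
The memo reaches the crate via the memo → the sample → the crate.
Likewise the receipt reaches the crate by chaining the stated constraints.

the contract, the invoice, the memo, the receipt, the sample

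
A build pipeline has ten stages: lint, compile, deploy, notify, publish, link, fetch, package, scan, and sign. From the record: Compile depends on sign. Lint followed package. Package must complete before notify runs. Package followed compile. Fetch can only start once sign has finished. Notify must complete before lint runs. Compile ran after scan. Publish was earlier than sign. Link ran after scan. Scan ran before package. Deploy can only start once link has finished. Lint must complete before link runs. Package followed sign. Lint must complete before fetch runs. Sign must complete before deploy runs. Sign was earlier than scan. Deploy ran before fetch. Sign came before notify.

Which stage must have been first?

Publish has a chain of constraints placing it before every other stage, so publish must be first.

publish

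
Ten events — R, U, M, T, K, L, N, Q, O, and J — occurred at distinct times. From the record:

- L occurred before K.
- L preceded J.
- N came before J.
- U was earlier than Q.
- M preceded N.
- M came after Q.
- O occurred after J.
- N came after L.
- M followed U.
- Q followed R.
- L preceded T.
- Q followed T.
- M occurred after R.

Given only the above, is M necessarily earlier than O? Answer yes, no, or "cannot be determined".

yes

Chain the constraints: M → N → J → O. Each link is directly stated, so M comes before O.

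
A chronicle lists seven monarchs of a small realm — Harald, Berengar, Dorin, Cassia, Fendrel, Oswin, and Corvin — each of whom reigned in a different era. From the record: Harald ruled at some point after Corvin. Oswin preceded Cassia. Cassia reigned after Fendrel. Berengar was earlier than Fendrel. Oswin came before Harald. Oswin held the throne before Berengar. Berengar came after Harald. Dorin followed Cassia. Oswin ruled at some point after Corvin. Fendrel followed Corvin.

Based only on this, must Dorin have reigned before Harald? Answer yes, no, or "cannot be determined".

no

Tracing the constraints gives Harald → Berengar → Fendrel → Cassia → Dorin, so Harald must come before Dorin.
That means Dorin cannot be before Harald.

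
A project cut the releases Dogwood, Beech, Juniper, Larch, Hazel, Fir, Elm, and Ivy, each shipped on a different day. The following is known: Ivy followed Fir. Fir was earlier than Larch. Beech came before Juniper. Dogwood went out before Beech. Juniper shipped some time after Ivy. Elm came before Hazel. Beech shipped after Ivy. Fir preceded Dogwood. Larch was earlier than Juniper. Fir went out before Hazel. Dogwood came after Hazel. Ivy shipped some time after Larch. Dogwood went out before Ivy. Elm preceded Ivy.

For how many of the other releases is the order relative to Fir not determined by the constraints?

Forced after Fir: Beech, Dogwood, Hazel, Ivy, Juniper, and Larch.
That leaves Elm with no forced order relative to Fir — 1.

1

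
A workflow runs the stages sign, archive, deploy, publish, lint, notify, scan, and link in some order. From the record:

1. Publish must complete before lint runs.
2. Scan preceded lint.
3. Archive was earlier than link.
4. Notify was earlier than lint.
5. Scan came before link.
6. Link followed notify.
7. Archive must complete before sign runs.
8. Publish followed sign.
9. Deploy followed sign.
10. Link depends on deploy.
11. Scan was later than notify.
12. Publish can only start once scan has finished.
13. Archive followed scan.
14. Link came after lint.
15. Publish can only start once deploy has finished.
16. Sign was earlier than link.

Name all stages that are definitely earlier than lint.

archive, deploy, notify, publish, scan, sign

Directly stated before lint: notify, publish, and scan.
Archive reaches lint via archive → sign → publish → lint.
Deploy reaches lint via deploy → publish → lint.
Sign reaches lint via sign → publish → lint.
No chain forces link ahead of lint.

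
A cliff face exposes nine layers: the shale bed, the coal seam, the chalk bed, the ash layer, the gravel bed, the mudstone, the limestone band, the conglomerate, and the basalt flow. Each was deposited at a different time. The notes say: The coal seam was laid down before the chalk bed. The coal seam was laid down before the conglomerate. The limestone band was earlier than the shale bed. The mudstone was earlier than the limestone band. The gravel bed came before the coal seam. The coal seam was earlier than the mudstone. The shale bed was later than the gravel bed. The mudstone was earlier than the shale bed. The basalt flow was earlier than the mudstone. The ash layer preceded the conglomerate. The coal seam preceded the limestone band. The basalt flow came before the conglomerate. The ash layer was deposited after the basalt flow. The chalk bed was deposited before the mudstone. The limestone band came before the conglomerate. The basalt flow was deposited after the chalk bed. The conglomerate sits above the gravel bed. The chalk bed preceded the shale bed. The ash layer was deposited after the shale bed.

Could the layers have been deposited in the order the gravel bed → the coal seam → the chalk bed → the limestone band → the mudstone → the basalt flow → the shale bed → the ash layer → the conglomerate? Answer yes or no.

no

The constraints require the basalt flow before the mudstone, but in the proposed sequence the mudstone appears ahead of the basalt flow. That one violation is enough.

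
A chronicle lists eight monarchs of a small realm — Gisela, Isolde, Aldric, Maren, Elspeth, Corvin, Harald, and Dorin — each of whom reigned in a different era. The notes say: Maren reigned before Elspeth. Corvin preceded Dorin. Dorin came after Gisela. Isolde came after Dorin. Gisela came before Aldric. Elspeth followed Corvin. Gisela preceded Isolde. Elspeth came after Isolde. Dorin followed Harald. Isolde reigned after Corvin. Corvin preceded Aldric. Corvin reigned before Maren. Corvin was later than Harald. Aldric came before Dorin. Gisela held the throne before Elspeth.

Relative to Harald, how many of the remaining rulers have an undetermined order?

Forced after Harald: Aldric, Corvin, Dorin, Elspeth, Isolde, and Maren.
That leaves Gisela with no forced order relative to Harald — 1.

1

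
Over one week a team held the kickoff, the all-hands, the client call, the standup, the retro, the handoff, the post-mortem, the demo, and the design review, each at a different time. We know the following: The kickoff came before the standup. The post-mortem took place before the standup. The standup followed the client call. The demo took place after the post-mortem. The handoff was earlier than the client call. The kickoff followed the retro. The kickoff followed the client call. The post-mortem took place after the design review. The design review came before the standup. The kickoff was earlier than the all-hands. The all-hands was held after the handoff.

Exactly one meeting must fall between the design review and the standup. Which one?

the post-mortem

Tracing the constraints gives the design review → the post-mortem → the standup, so the post-mortem sits after the design review and before the standup.
No other meeting is forced both after the design review and before the standup.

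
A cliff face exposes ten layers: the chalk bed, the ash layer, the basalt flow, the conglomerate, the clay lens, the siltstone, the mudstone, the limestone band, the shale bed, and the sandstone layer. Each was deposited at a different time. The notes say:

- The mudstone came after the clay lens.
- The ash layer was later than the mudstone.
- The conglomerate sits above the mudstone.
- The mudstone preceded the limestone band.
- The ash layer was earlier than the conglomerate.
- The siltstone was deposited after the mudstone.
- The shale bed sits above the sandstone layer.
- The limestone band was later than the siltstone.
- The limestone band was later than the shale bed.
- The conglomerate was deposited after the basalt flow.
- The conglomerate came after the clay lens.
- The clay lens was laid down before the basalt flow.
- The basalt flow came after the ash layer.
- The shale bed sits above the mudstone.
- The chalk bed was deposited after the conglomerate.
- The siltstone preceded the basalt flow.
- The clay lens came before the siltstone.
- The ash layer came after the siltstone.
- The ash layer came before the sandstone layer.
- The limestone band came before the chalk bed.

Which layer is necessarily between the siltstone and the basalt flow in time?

Tracing the constraints gives the siltstone → the ash layer → the basalt flow, so the ash layer sits after the siltstone and before the basalt flow.
No other layer is forced both after the siltstone and before the basalt flow.

the ash layer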